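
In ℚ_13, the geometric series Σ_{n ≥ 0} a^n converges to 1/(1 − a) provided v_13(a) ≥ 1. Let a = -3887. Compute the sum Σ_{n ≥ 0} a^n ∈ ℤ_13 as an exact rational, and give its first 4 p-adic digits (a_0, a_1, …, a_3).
Σ a^n = 1/(1 − a) = 1/3888;  first 4 digits = (1, 0, 3, 11)

v_13(a) = 2 ≥ 1, so the series converges in ℤ_13 to 1/(1 − a) = 1/(1 − (-3887)) = 1/3888. Expand this rational in ℤ_13: compute digits iteratively via d_i = x_i mod 13, x_{i+1} = (x_i − d_i)/13. The first 4 digits are (1, 0, 3, 11).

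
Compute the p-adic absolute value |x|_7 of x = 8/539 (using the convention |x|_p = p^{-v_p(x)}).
|8/539|_7 = 49

Step 1 — compute v_7(x) by factoring powers of 7 out of the numerator and denominator: v_7(8/539) = -2. Step 2 — apply |x|_p = p^{-v_p(x)} = 7^{2} = 49.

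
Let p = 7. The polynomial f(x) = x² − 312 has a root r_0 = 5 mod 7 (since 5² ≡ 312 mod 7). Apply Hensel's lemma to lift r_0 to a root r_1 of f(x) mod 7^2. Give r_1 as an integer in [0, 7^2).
r_1 = 19 (mod 49)

Hensel's recurrence: r_{i+1} = r_i − f(r_i)·(f′(r_i))^{-1} mod 7^{i+2}, with f′(x) = 2x. Iterate:
  r_0 = 5 (mod 7)
  r_1 = 19 (mod 49)
Final: r_1 = 19, and one checks f(r_1) ≡ 0 mod 7^2.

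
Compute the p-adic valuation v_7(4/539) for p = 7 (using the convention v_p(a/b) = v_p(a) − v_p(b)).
v_7(4/539) = -2

Factor powers of 7 from the numerator and denominator of the reduced fraction: 4 = 7^0 · 4 and 539 = 7^2 · 11. Apply v_p(a/b) = v_p(a) − v_p(b): v_7(4/539) = 0 − 2 = -2.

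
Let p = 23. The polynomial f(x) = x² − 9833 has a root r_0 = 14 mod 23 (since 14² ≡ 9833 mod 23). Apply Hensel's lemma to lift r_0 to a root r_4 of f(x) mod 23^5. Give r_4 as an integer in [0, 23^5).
r_4 = 5082669 (mod 6436343)

Hensel's recurrence: r_{i+1} = r_i − f(r_i)·(f′(r_i))^{-1} mod 23^{i+2}, with f′(x) = 2x. Iterate:
  r_0 = 14 (mod 23)
  r_1 = 37 (mod 529)
  r_2 = 9030 (mod 12167)
  r_3 = 45531 (mod 279841)
  r_4 = 5082669 (mod 6436343)
Final: r_4 = 5082669, and one checks f(r_4) ≡ 0 mod 23^5.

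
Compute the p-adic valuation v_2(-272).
v_2(-272) = 4

v_2(n) is the largest exponent k such that 2^k divides n. Factor out: -272 = -2^4 · 17. (Sign doesn't affect v_p.) So v_2(-272) = 4.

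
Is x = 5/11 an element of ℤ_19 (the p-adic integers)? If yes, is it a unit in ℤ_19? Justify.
x ∈ ℤ_19^× (unit); v_19(x) = 0

ℤ_19 = {x ∈ ℚ_19 : v_19(x) ≥ 0} and ℤ_19^× = {x ∈ ℤ_19 : v_19(x) = 0}. Here v_19(5/11) = v_19(num) − v_19(den) = 0; compare against these criteria.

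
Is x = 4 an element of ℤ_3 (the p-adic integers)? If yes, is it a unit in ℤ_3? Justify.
x ∈ ℤ_3^× (unit); v_3(x) = 0

ℤ_3 = {x ∈ ℚ_3 : v_3(x) ≥ 0} and ℤ_3^× = {x ∈ ℤ_3 : v_3(x) = 0}. Here v_3(4) = v_3(num) − v_3(den) = 0; compare against these criteria.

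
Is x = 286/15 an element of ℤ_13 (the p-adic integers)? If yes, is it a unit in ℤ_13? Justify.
x ∈ ℤ_13 but not a unit; v_13(x) = 1 > 0

ℤ_13 = {x ∈ ℚ_13 : v_13(x) ≥ 0} and ℤ_13^× = {x ∈ ℤ_13 : v_13(x) = 0}. Here v_13(286/15) = v_13(num) − v_13(den) = 1; compare against these criteria.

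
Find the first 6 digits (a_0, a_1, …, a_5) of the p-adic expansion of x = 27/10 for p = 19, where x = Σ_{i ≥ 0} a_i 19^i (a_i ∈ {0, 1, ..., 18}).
(a_0, …, a_5) = (16, 5, 13, 5, 13, 5)

v_19(27/10) = 0 (numerator and denominator both coprime to 19), so x ∈ ℤ_19^×. Compute digits iteratively via a_i = x_i mod 19, x_{i+1} = (x_i − a_i)/19, with x_0 = x:
  x_0 = 27/10;  a_0 = 16;  x_1 = (x_0 − 16)/19 = -7/10
  x_1 = -7/10;  a_1 = 5;  x_2 = (x_1 − 5)/19 = -3/10
  x_2 = -3/10;  a_2 = 13;  x_3 = (x_2 − 13)/19 = -7/10
  x_3 = -7/10;  a_3 = 5;  x_4 = (x_3 − 5)/19 = -3/10
  x_4 = -3/10;  a_4 = 13;  x_5 = (x_4 − 13)/19 = -7/10
  x_5 = -7/10;  a_5 = 5;  x_6 = (x_5 − 5)/19 = -3/10
Digits: (16, 5, 13, 5, 13, 5).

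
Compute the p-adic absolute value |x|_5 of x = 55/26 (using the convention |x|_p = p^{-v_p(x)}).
|55/26|_5 = 1/5

Step 1 — compute v_5(x) by factoring powers of 5 out of the numerator and denominator: v_5(55/26) = 1. Step 2 — apply |x|_p = p^{-v_p(x)} = 5^{-1} = 1/5.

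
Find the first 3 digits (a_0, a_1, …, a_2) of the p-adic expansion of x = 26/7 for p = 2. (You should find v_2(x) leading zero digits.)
(a_0, …, a_2) = (0, 1, 1)

v_2(26/7) = 1, so a_0 = ... = a_0 = 0. Factor out: x = 2^1 · u with u = 13/7 a unit in ℤ_2. Expand u iteratively via a_{v+i} = u_i mod 2, u_{i+1} = (u_i − a_{v+i})/2:
  u_0 = 13/7;  a_1 = 1;  u_1 = (u_0 − 1)/2 = 3/7
  u_1 = 3/7;  a_2 = 1;  u_2 = (u_1 − 1)/2 = -2/7
Digits: (0, 1, 1).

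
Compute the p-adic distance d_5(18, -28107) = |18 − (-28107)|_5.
d_5(18, -28107) = 1/3125

Step 1 — x − y = 18 − (-28107) = 28125. Step 2 — v_5(28125) = 5 (factor: 28125 = (5^5 · 9); the sign does not affect v_p). Step 3 — |x − y|_5 = 5^{-5} = 1/3125.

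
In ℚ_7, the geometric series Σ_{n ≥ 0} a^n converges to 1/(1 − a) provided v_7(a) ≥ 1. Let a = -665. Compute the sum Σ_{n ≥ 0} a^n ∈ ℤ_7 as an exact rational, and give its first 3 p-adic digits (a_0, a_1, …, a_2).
Σ a^n = 1/(1 − a) = 1/666;  first 3 digits = (1, 3, 2)

v_7(a) = 1 ≥ 1, so the series converges in ℤ_7 to 1/(1 − a) = 1/(1 − (-665)) = 1/666. Expand this rational in ℤ_7: compute digits iteratively via d_i = x_i mod 7, x_{i+1} = (x_i − d_i)/7. The first 3 digits are (1, 3, 2).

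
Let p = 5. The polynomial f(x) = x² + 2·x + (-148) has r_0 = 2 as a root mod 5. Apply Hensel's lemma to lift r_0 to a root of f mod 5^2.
r_1 = 17 (mod 25)

Hensel: r_{i+1} = r_i − f(r_i)·(f′(r_i))^{-1} mod 5^{i+2}, f′(x) = 2x + 2. Iterate:
  r_0 = 2 (mod 5)
  r_1 = 17 (mod 25)
Final: r = 17 satisfies f(r) ≡ 0 mod 5^2.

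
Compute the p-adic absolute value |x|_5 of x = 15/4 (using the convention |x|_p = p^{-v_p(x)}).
|15/4|_5 = 1/5

Step 1 — compute v_5(x) by factoring powers of 5 out of the numerator and denominator: v_5(15/4) = 1. Step 2 — apply |x|_p = p^{-v_p(x)} = 5^{-1} = 1/5.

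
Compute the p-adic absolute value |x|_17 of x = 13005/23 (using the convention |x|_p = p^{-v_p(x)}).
|13005/23|_17 = 1/289

Step 1 — compute v_17(x) by factoring powers of 17 out of the numerator and denominator: v_17(13005/23) = 2. Step 2 — apply |x|_p = p^{-v_p(x)} = 17^{-2} = 1/289.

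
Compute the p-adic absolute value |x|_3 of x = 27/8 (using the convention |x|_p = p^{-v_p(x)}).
|27/8|_3 = 1/27

Step 1 — compute v_3(x) by factoring powers of 3 out of the numerator and denominator: v_3(27/8) = 3. Step 2 — apply |x|_p = p^{-v_p(x)} = 3^{-3} = 1/27.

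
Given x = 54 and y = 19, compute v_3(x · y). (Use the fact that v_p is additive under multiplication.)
v_3(1026) = 3

v_p(x) = 3 (factor: 54 = 3^3 · 2); v_p(y) = 0 (factor: 19 = 3^0 · 19). Additivity: v_p(xy) = v_p(x) + v_p(y) = 3 + 0 = 3. (Direct check: xy = 1026 = 3^3 · (38).)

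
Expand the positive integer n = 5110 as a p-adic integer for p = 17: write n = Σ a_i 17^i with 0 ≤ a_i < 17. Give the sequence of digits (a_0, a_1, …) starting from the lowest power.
(a_0, a_1, …) = (10, 11, 0, 1)

Repeated division by 17 gives the digits low-to-high: 5110 = 10 + 11·17^1 + 1·17^3. Digit sequence: (10, 11, 0, 1).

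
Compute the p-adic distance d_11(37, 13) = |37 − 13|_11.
d_11(37, 13) = 1

Step 1 — x − y = 37 − 13 = 24. Step 2 — v_11(24) = 0 (factor: 24 = (11^0 · 24); the sign does not affect v_p). Step 3 — |x − y|_11 = 11^{0} = 1.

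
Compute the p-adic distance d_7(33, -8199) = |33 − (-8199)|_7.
d_7(33, -8199) = 1/343

Step 1 — x − y = 33 − (-8199) = 8232. Step 2 — v_7(8232) = 3 (factor: 8232 = (7^3 · 24); the sign does not affect v_p). Step 3 — |x − y|_7 = 7^{-3} = 1/343.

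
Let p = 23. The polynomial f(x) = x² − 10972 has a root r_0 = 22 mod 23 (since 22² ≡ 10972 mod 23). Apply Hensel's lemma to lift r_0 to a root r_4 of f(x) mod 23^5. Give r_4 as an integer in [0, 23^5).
r_4 = 2576298 (mod 6436343)

Hensel's recurrence: r_{i+1} = r_i − f(r_i)·(f′(r_i))^{-1} mod 23^{i+2}, with f′(x) = 2x. Iterate:
  r_0 = 22 (mod 23)
  r_1 = 68 (mod 529)
  r_2 = 9061 (mod 12167)
  r_3 = 57729 (mod 279841)
  r_4 = 2576298 (mod 6436343)
Final: r_4 = 2576298, and one checks f(r_4) ≡ 0 mod 23^5.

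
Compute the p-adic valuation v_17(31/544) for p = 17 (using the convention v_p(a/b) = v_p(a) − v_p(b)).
v_17(31/544) = -1

Factor powers of 17 from the numerator and denominator of the reduced fraction: 31 = 17^0 · 31 and 544 = 17^1 · 32. Apply v_p(a/b) = v_p(a) − v_p(b): v_17(31/544) = 0 − 1 = -1.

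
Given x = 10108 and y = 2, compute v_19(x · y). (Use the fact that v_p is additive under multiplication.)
v_19(20216) = 2

v_p(x) = 2 (factor: 10108 = 19^2 · 28); v_p(y) = 0 (factor: 2 = 19^0 · 2). Additivity: v_p(xy) = v_p(x) + v_p(y) = 2 + 0 = 2. (Direct check: xy = 20216 = 19^2 · (56).)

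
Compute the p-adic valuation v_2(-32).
v_2(-32) = 5

v_2(n) is the largest exponent k such that 2^k divides n. Factor out: -32 = -2^5 · 1. (Sign doesn't affect v_p.) So v_2(-32) = 5.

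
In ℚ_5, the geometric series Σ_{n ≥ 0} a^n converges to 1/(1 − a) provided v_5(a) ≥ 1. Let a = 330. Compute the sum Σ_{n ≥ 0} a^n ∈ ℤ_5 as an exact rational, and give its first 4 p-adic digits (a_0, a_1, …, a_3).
Σ a^n = 1/(1 − a) = -1/329;  first 4 digits = (1, 1, 4, 4)

v_5(a) = 1 ≥ 1, so the series converges in ℤ_5 to 1/(1 − a) = 1/(1 − 330) = -1/329. Expand this rational in ℤ_5: compute digits iteratively via d_i = x_i mod 5, x_{i+1} = (x_i − d_i)/5. The first 4 digits are (1, 1, 4, 4).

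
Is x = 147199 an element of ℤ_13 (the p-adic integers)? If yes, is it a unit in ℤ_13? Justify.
x ∈ ℤ_13 but not a unit; v_13(x) = 3 > 0

ℤ_13 = {x ∈ ℚ_13 : v_13(x) ≥ 0} and ℤ_13^× = {x ∈ ℤ_13 : v_13(x) = 0}. Here v_13(147199) = v_13(num) − v_13(den) = 3; compare against these criteria.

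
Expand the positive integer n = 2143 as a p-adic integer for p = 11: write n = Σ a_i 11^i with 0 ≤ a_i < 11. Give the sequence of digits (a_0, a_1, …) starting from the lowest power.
(a_0, a_1, …) = (9, 7, 6, 1)

Repeated division by 11 gives the digits low-to-high: 2143 = 9 + 7·11^1 + 6·11^2 + 1·11^3. Digit sequence: (9, 7, 6, 1).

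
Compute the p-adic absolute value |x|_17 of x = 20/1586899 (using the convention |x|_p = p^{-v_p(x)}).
|20/1586899|_17 = 83521

Step 1 — compute v_17(x) by factoring powers of 17 out of the numerator and denominator: v_17(20/1586899) = -4. Step 2 — apply |x|_p = p^{-v_p(x)} = 17^{4} = 83521.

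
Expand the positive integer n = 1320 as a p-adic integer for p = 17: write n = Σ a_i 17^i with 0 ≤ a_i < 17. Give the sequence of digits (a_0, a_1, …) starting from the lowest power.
(a_0, a_1, …) = (11, 9, 4)

Repeated division by 17 gives the digits low-to-high: 1320 = 11 + 9·17^1 + 4·17^2. Digit sequence: (11, 9, 4).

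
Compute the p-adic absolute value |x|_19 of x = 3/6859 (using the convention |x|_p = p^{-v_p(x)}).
|3/6859|_19 = 6859

Step 1 — compute v_19(x) by factoring powers of 19 out of the numerator and denominator: v_19(3/6859) = -3. Step 2 — apply |x|_p = p^{-v_p(x)} = 19^{3} = 6859.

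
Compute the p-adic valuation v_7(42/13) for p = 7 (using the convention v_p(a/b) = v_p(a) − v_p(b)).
v_7(42/13) = 1

Factor powers of 7 from the numerator and denominator of the reduced fraction: 42 = 7^1 · 6 and 13 = 7^0 · 13. Apply v_p(a/b) = v_p(a) − v_p(b): v_7(42/13) = 1 − 0 = 1.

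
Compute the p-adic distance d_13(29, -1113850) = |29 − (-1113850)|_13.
d_13(29, -1113850) = 1/371293

Step 1 — x − y = 29 − (-1113850) = 1113879. Step 2 — v_13(1113879) = 5 (factor: 1113879 = (13^5 · 3); the sign does not affect v_p). Step 3 — |x − y|_13 = 13^{-5} = 1/371293.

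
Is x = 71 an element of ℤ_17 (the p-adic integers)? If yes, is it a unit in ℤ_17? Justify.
x ∈ ℤ_17^× (unit); v_17(x) = 0

ℤ_17 = {x ∈ ℚ_17 : v_17(x) ≥ 0} and ℤ_17^× = {x ∈ ℤ_17 : v_17(x) = 0}. Here v_17(71) = v_17(num) − v_17(den) = 0; compare against these criteria.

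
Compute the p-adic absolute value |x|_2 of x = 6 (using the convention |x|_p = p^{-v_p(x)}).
|6|_2 = 1/2

Step 1 — compute v_2(x) by factoring powers of 2 out of the numerator and denominator: v_2(6) = 1. Step 2 — apply |x|_p = p^{-v_p(x)} = 2^{-1} = 1/2.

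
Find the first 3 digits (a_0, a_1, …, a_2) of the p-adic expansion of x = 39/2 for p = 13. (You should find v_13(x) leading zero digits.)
(a_0, …, a_2) = (0, 8, 6)

v_13(39/2) = 1, so a_0 = ... = a_0 = 0. Factor out: x = 13^1 · u with u = 3/2 a unit in ℤ_13. Expand u iteratively via a_{v+i} = u_i mod 13, u_{i+1} = (u_i − a_{v+i})/13:
  u_0 = 3/2;  a_1 = 8;  u_1 = (u_0 − 8)/13 = -1/2
  u_1 = -1/2;  a_2 = 6;  u_2 = (u_1 − 6)/13 = -1/2
Digits: (0, 8, 6).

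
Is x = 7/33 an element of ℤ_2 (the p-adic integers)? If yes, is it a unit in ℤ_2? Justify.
x ∈ ℤ_2^× (unit); v_2(x) = 0

ℤ_2 = {x ∈ ℚ_2 : v_2(x) ≥ 0} and ℤ_2^× = {x ∈ ℤ_2 : v_2(x) = 0}. Here v_2(7/33) = v_2(num) − v_2(den) = 0; compare against these criteria.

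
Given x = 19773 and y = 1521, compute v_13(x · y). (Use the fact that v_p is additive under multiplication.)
v_13(30074733) = 5

v_p(x) = 3 (factor: 19773 = 13^3 · 9); v_p(y) = 2 (factor: 1521 = 13^2 · 9). Additivity: v_p(xy) = v_p(x) + v_p(y) = 3 + 2 = 5. (Direct check: xy = 30074733 = 13^5 · (81).)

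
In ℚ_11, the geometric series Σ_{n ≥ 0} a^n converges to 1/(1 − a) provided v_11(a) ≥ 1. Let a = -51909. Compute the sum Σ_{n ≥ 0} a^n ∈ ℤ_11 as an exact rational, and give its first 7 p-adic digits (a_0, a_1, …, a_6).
Σ a^n = 1/(1 − a) = 1/51910;  first 7 digits = (1, 0, 0, 5, 7, 10, 2)

v_11(a) = 3 ≥ 1, so the series converges in ℤ_11 to 1/(1 − a) = 1/(1 − (-51909)) = 1/51910. Expand this rational in ℤ_11: compute digits iteratively via d_i = x_i mod 11, x_{i+1} = (x_i − d_i)/11. The first 7 digits are (1, 0, 0, 5, 7, 10, 2).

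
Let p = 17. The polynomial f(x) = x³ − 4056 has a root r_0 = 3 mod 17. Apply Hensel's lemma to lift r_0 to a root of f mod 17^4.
r_3 = 11937 (mod 83521)

Hensel: r_{i+1} = r_i − f(r_i)/f′(r_i) mod 17^{i+2}, where f′(x) = 3x². Iterate:
  r_0 = 3 (mod 17)
  r_1 = 88 (mod 289)
  r_2 = 2111 (mod 4913)
  r_3 = 11937 (mod 83521)
Final: r = 11937 with f(r) ≡ 0 mod 17^4.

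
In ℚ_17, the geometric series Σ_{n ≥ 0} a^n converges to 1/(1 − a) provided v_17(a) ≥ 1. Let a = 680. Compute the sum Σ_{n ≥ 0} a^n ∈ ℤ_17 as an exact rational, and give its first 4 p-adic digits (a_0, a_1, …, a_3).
Σ a^n = 1/(1 − a) = -1/679;  first 4 digits = (1, 6, 4, 4)

v_17(a) = 1 ≥ 1, so the series converges in ℤ_17 to 1/(1 − a) = 1/(1 − 680) = -1/679. Expand this rational in ℤ_17: compute digits iteratively via d_i = x_i mod 17, x_{i+1} = (x_i − d_i)/17. The first 4 digits are (1, 6, 4, 4).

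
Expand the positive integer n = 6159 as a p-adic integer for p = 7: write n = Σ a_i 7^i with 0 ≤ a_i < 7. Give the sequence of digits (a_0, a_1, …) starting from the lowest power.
(a_0, a_1, …) = (6, 4, 6, 3, 2)

Repeated division by 7 gives the digits low-to-high: 6159 = 6 + 4·7^1 + 6·7^2 + 3·7^3 + 2·7^4. Digit sequence: (6, 4, 6, 3, 2).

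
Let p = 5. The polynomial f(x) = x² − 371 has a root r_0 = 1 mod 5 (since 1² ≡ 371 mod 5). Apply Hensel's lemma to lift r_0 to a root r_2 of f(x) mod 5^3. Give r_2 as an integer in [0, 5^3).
r_2 = 11 (mod 125)

Hensel's recurrence: r_{i+1} = r_i − f(r_i)·(f′(r_i))^{-1} mod 5^{i+2}, with f′(x) = 2x. Iterate:
  r_0 = 1 (mod 5)
  r_1 = 11 (mod 25)
  r_2 = 11 (mod 125)
Final: r_2 = 11, and one checks f(r_2) ≡ 0 mod 5^3.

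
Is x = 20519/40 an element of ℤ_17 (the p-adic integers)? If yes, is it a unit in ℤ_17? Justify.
x ∈ ℤ_17 but not a unit; v_17(x) = 2 > 0

ℤ_17 = {x ∈ ℚ_17 : v_17(x) ≥ 0} and ℤ_17^× = {x ∈ ℤ_17 : v_17(x) = 0}. Here v_17(20519/40) = v_17(num) − v_17(den) = 2; compare against these criteria.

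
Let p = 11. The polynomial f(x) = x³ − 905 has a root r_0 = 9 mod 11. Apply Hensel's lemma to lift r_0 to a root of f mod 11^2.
r_1 = 64 (mod 121)

Hensel: r_{i+1} = r_i − f(r_i)/f′(r_i) mod 11^{i+2}, where f′(x) = 3x². Iterate:
  r_0 = 9 (mod 11)
  r_1 = 64 (mod 121)
Final: r = 64 with f(r) ≡ 0 mod 11^2.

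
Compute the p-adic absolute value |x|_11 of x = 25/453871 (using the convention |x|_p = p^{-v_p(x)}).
|25/453871|_11 = 14641

Step 1 — compute v_11(x) by factoring powers of 11 out of the numerator and denominator: v_11(25/453871) = -4. Step 2 — apply |x|_p = p^{-v_p(x)} = 11^{4} = 14641.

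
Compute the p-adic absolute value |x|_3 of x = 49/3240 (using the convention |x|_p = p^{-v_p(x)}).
|49/3240|_3 = 81

Step 1 — compute v_3(x) by factoring powers of 3 out of the numerator and denominator: v_3(49/3240) = -4. Step 2 — apply |x|_p = p^{-v_p(x)} = 3^{4} = 81.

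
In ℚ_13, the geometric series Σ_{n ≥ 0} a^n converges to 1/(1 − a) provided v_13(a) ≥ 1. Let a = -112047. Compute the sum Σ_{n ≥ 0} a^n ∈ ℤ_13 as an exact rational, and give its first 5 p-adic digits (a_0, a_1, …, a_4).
Σ a^n = 1/(1 − a) = 1/112048;  first 5 digits = (1, 0, 0, 1, 9)

v_13(a) = 3 ≥ 1, so the series converges in ℤ_13 to 1/(1 − a) = 1/(1 − (-112047)) = 1/112048. Expand this rational in ℤ_13: compute digits iteratively via d_i = x_i mod 13, x_{i+1} = (x_i − d_i)/13. The first 5 digits are (1, 0, 0, 1, 9).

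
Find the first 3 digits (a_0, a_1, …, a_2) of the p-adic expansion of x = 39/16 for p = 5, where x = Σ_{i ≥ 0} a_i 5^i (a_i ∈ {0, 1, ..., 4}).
(a_0, …, a_2) = (4, 0, 4)

v_5(39/16) = 0 (numerator and denominator both coprime to 5), so x ∈ ℤ_5^×. Compute digits iteratively via a_i = x_i mod 5, x_{i+1} = (x_i − a_i)/5, with x_0 = x:
  x_0 = 39/16;  a_0 = 4;  x_1 = (x_0 − 4)/5 = -5/16
  x_1 = -5/16;  a_1 = 0;  x_2 = (x_1 − 0)/5 = -1/16
  x_2 = -1/16;  a_2 = 4;  x_3 = (x_2 − 4)/5 = -13/16
Digits: (4, 0, 4).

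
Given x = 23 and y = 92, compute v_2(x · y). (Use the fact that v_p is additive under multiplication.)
v_2(2116) = 2

v_p(x) = 0 (factor: 23 = 2^0 · 23); v_p(y) = 2 (factor: 92 = 2^2 · 23). Additivity: v_p(xy) = v_p(x) + v_p(y) = 0 + 2 = 2. (Direct check: xy = 2116 = 2^2 · (529).)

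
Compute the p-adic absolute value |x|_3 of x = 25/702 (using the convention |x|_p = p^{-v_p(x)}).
|25/702|_3 = 27

Step 1 — compute v_3(x) by factoring powers of 3 out of the numerator and denominator: v_3(25/702) = -3. Step 2 — apply |x|_p = p^{-v_p(x)} = 3^{3} = 27.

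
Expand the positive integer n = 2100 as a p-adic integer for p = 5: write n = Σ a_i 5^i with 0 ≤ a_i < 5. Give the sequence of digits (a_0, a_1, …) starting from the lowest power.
(a_0, a_1, …) = (0, 0, 4, 1, 3)

Repeated division by 5 gives the digits low-to-high: 2100 = 4·5^2 + 1·5^3 + 3·5^4. Digit sequence: (0, 0, 4, 1, 3).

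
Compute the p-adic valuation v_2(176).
v_2(176) = 4

v_2(n) is the largest exponent k such that 2^k divides n. Factor out: 176 = 2^4 · 11. (Sign doesn't affect v_p.) So v_2(176) = 4.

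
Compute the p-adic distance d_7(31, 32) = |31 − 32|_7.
d_7(31, 32) = 1

Step 1 — x − y = 31 − 32 = -1. Step 2 — v_7(-1) = 0 (factor: -1 = −(7^0 · 1); the sign does not affect v_p). Step 3 — |x − y|_7 = 7^{0} = 1.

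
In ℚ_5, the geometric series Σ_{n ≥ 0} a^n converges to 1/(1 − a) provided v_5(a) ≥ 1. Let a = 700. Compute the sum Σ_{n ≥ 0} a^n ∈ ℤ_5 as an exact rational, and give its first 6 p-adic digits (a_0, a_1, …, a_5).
Σ a^n = 1/(1 − a) = -1/699;  first 6 digits = (1, 0, 3, 0, 0, 2)

v_5(a) = 2 ≥ 1, so the series converges in ℤ_5 to 1/(1 − a) = 1/(1 − 700) = -1/699. Expand this rational in ℤ_5: compute digits iteratively via d_i = x_i mod 5, x_{i+1} = (x_i − d_i)/5. The first 6 digits are (1, 0, 3, 0, 0, 2).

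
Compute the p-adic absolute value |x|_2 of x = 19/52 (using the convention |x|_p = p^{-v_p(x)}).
|19/52|_2 = 4

Step 1 — compute v_2(x) by factoring powers of 2 out of the numerator and denominator: v_2(19/52) = -2. Step 2 — apply |x|_p = p^{-v_p(x)} = 2^{2} = 4.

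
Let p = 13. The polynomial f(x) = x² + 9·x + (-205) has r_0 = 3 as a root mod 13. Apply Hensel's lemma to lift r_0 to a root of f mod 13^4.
r_3 = 20959 (mod 28561)

Hensel: r_{i+1} = r_i − f(r_i)·(f′(r_i))^{-1} mod 13^{i+2}, f′(x) = 2x + 9. Iterate:
  r_0 = 3 (mod 13)
  r_1 = 3 (mod 169)
  r_2 = 1186 (mod 2197)
  r_3 = 20959 (mod 28561)
Final: r = 20959 satisfies f(r) ≡ 0 mod 13^4.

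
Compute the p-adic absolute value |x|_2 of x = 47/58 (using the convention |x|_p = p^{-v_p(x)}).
|47/58|_2 = 2

Step 1 — compute v_2(x) by factoring powers of 2 out of the numerator and denominator: v_2(47/58) = -1. Step 2 — apply |x|_p = p^{-v_p(x)} = 2^{1} = 2.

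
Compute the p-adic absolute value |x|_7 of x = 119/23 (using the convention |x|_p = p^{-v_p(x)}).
|119/23|_7 = 1/7

Step 1 — compute v_7(x) by factoring powers of 7 out of the numerator and denominator: v_7(119/23) = 1. Step 2 — apply |x|_p = p^{-v_p(x)} = 7^{-1} = 1/7.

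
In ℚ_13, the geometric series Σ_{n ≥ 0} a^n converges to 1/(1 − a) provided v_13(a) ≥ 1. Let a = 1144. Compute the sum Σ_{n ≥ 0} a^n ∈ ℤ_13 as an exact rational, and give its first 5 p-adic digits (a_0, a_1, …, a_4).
Σ a^n = 1/(1 − a) = -1/1143;  first 5 digits = (1, 10, 2, 10, 1)

v_13(a) = 1 ≥ 1, so the series converges in ℤ_13 to 1/(1 − a) = 1/(1 − 1144) = -1/1143. Expand this rational in ℤ_13: compute digits iteratively via d_i = x_i mod 13, x_{i+1} = (x_i − d_i)/13. The first 5 digits are (1, 10, 2, 10, 1).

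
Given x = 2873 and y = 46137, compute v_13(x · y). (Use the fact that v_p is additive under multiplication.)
v_13(132551601) = 5

v_p(x) = 2 (factor: 2873 = 13^2 · 17); v_p(y) = 3 (factor: 46137 = 13^3 · 21). Additivity: v_p(xy) = v_p(x) + v_p(y) = 2 + 3 = 5. (Direct check: xy = 132551601 = 13^5 · (357).)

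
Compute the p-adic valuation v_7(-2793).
v_7(-2793) = 2

v_7(n) is the largest exponent k such that 7^k divides n. Factor out: -2793 = -7^2 · 57. (Sign doesn't affect v_p.) So v_7(-2793) = 2.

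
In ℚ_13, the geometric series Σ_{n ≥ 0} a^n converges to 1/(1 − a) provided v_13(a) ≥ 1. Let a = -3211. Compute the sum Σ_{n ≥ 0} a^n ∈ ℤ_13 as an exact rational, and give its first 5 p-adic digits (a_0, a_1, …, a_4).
Σ a^n = 1/(1 − a) = 1/3212;  first 5 digits = (1, 0, 7, 11, 9)

v_13(a) = 2 ≥ 1, so the series converges in ℤ_13 to 1/(1 − a) = 1/(1 − (-3211)) = 1/3212. Expand this rational in ℤ_13: compute digits iteratively via d_i = x_i mod 13, x_{i+1} = (x_i − d_i)/13. The first 5 digits are (1, 0, 7, 11, 9).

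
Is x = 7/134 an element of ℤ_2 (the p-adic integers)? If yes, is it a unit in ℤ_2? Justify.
x ∉ ℤ_2 (v_2(x) = -1 < 0)

ℤ_2 = {x ∈ ℚ_2 : v_2(x) ≥ 0} and ℤ_2^× = {x ∈ ℤ_2 : v_2(x) = 0}. Here v_2(7/134) = v_2(num) − v_2(den) = -1; compare against these criteria.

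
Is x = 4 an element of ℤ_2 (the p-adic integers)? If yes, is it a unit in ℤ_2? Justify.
x ∈ ℤ_2 but not a unit; v_2(x) = 2 > 0

ℤ_2 = {x ∈ ℚ_2 : v_2(x) ≥ 0} and ℤ_2^× = {x ∈ ℤ_2 : v_2(x) = 0}. Here v_2(4) = v_2(num) − v_2(den) = 2; compare against these criteria.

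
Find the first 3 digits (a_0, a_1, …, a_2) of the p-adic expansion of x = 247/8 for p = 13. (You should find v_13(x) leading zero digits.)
(a_0, …, a_2) = (0, 4, 8)

v_13(247/8) = 1, so a_0 = ... = a_0 = 0. Factor out: x = 13^1 · u with u = 19/8 a unit in ℤ_13. Expand u iteratively via a_{v+i} = u_i mod 13, u_{i+1} = (u_i − a_{v+i})/13:
  u_0 = 19/8;  a_1 = 4;  u_1 = (u_0 − 4)/13 = -1/8
  u_1 = -1/8;  a_2 = 8;  u_2 = (u_1 − 8)/13 = -5/8
Digits: (0, 4, 8).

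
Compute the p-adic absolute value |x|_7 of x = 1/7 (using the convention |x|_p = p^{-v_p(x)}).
|1/7|_7 = 7

Step 1 — compute v_7(x) by factoring powers of 7 out of the numerator and denominator: v_7(1/7) = -1. Step 2 — apply |x|_p = p^{-v_p(x)} = 7^{1} = 7.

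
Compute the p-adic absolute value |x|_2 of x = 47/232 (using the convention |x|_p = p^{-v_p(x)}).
|47/232|_2 = 8

Step 1 — compute v_2(x) by factoring powers of 2 out of the numerator and denominator: v_2(47/232) = -3. Step 2 — apply |x|_p = p^{-v_p(x)} = 2^{3} = 8.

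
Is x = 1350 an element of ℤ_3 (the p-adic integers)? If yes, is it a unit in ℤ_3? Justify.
x ∈ ℤ_3 but not a unit; v_3(x) = 3 > 0

ℤ_3 = {x ∈ ℚ_3 : v_3(x) ≥ 0} and ℤ_3^× = {x ∈ ℤ_3 : v_3(x) = 0}. Here v_3(1350) = v_3(num) − v_3(den) = 3; compare against these criteria.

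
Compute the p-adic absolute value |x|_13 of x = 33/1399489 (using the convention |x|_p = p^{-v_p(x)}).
|33/1399489|_13 = 28561

Step 1 — compute v_13(x) by factoring powers of 13 out of the numerator and denominator: v_13(33/1399489) = -4. Step 2 — apply |x|_p = p^{-v_p(x)} = 13^{4} = 28561.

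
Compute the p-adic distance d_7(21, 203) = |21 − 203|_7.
d_7(21, 203) = 1/7

Step 1 — x − y = 21 − 203 = -182. Step 2 — v_7(-182) = 1 (factor: -182 = −(7^1 · 26); the sign does not affect v_p). Step 3 — |x − y|_7 = 7^{-1} = 1/7.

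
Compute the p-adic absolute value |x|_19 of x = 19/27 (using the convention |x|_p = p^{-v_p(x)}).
|19/27|_19 = 1/19

Step 1 — compute v_19(x) by factoring powers of 19 out of the numerator and denominator: v_19(19/27) = 1. Step 2 — apply |x|_p = p^{-v_p(x)} = 19^{-1} = 1/19.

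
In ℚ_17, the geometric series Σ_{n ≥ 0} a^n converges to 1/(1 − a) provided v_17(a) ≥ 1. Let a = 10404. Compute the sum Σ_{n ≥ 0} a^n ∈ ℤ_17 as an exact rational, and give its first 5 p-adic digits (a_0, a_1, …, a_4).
Σ a^n = 1/(1 − a) = -1/10403;  first 5 digits = (1, 0, 2, 2, 4)

v_17(a) = 2 ≥ 1, so the series converges in ℤ_17 to 1/(1 − a) = 1/(1 − 10404) = -1/10403. Expand this rational in ℤ_17: compute digits iteratively via d_i = x_i mod 17, x_{i+1} = (x_i − d_i)/17. The first 5 digits are (1, 0, 2, 2, 4).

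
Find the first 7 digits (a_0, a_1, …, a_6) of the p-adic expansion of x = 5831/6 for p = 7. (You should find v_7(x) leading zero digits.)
(a_0, …, a_6) = (0, 0, 0, 4, 1, 1, 1)

v_7(5831/6) = 3, so a_0 = ... = a_2 = 0. Factor out: x = 7^3 · u with u = 17/6 a unit in ℤ_7. Expand u iteratively via a_{v+i} = u_i mod 7, u_{i+1} = (u_i − a_{v+i})/7:
  u_0 = 17/6;  a_3 = 4;  u_1 = (u_0 − 4)/7 = -1/6
  u_1 = -1/6;  a_4 = 1;  u_2 = (u_1 − 1)/7 = -1/6
  u_2 = -1/6;  a_5 = 1;  u_3 = (u_2 − 1)/7 = -1/6
  u_3 = -1/6;  a_6 = 1;  u_4 = (u_3 − 1)/7 = -1/6
Digits: (0, 0, 0, 4, 1, 1, 1).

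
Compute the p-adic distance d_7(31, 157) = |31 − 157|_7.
d_7(31, 157) = 1/7

Step 1 — x − y = 31 − 157 = -126. Step 2 — v_7(-126) = 1 (factor: -126 = −(7^1 · 18); the sign does not affect v_p). Step 3 — |x − y|_7 = 7^{-1} = 1/7.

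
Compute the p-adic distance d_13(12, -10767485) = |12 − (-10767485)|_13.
d_13(12, -10767485) = 1/371293

Step 1 — x − y = 12 − (-10767485) = 10767497. Step 2 — v_13(10767497) = 5 (factor: 10767497 = (13^5 · 29); the sign does not affect v_p). Step 3 — |x − y|_13 = 13^{-5} = 1/371293.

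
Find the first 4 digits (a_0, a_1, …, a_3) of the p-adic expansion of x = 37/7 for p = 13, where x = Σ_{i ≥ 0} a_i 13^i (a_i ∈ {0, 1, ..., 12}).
(a_0, …, a_3) = (9, 9, 3, 9)

v_13(37/7) = 0 (numerator and denominator both coprime to 13), so x ∈ ℤ_13^×. Compute digits iteratively via a_i = x_i mod 13, x_{i+1} = (x_i − a_i)/13, with x_0 = x:
  x_0 = 37/7;  a_0 = 9;  x_1 = (x_0 − 9)/13 = -2/7
  x_1 = -2/7;  a_1 = 9;  x_2 = (x_1 − 9)/13 = -5/7
  x_2 = -5/7;  a_2 = 3;  x_3 = (x_2 − 3)/13 = -2/7
  x_3 = -2/7;  a_3 = 9;  x_4 = (x_3 − 9)/13 = -5/7
Digits: (9, 9, 3, 9).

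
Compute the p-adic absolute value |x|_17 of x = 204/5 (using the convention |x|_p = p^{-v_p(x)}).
|204/5|_17 = 1/17

Step 1 — compute v_17(x) by factoring powers of 17 out of the numerator and denominator: v_17(204/5) = 1. Step 2 — apply |x|_p = p^{-v_p(x)} = 17^{-1} = 1/17.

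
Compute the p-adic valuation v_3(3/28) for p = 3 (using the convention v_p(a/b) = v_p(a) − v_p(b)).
v_3(3/28) = 1

Factor powers of 3 from the numerator and denominator of the reduced fraction: 3 = 3^1 · 1 and 28 = 3^0 · 28. Apply v_p(a/b) = v_p(a) − v_p(b): v_3(3/28) = 1 − 0 = 1.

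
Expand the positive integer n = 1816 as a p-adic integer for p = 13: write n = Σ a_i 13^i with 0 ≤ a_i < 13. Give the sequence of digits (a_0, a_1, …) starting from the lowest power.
(a_0, a_1, …) = (9, 9, 10)

Repeated division by 13 gives the digits low-to-high: 1816 = 9 + 9·13^1 + 10·13^2. Digit sequence: (9, 9, 10).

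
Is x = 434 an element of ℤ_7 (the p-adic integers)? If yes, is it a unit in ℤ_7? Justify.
x ∈ ℤ_7 but not a unit; v_7(x) = 1 > 0

ℤ_7 = {x ∈ ℚ_7 : v_7(x) ≥ 0} and ℤ_7^× = {x ∈ ℤ_7 : v_7(x) = 0}. Here v_7(434) = v_7(num) − v_7(den) = 1; compare against these criteria.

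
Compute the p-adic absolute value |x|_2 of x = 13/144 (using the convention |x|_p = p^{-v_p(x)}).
|13/144|_2 = 16

Step 1 — compute v_2(x) by factoring powers of 2 out of the numerator and denominator: v_2(13/144) = -4. Step 2 — apply |x|_p = p^{-v_p(x)} = 2^{4} = 16.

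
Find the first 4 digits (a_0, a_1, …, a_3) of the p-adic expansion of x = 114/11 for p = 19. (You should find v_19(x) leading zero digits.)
(a_0, …, a_3) = (0, 4, 5, 17)

v_19(114/11) = 1, so a_0 = ... = a_0 = 0. Factor out: x = 19^1 · u with u = 6/11 a unit in ℤ_19. Expand u iteratively via a_{v+i} = u_i mod 19, u_{i+1} = (u_i − a_{v+i})/19:
  u_0 = 6/11;  a_1 = 4;  u_1 = (u_0 − 4)/19 = -2/11
  u_1 = -2/11;  a_2 = 5;  u_2 = (u_1 − 5)/19 = -3/11
  u_2 = -3/11;  a_3 = 17;  u_3 = (u_2 − 17)/19 = -10/11
Digits: (0, 4, 5, 17).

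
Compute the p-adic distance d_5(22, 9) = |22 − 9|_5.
d_5(22, 9) = 1

Step 1 — x − y = 22 − 9 = 13. Step 2 — v_5(13) = 0 (factor: 13 = (5^0 · 13); the sign does not affect v_p). Step 3 — |x − y|_5 = 5^{0} = 1.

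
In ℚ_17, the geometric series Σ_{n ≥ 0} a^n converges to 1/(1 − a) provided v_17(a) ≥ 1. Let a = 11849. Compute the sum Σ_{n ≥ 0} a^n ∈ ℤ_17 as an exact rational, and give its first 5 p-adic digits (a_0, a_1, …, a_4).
Σ a^n = 1/(1 − a) = -1/11848;  first 5 digits = (1, 0, 7, 2, 15)

v_17(a) = 2 ≥ 1, so the series converges in ℤ_17 to 1/(1 − a) = 1/(1 − 11849) = -1/11848. Expand this rational in ℤ_17: compute digits iteratively via d_i = x_i mod 17, x_{i+1} = (x_i − d_i)/17. The first 5 digits are (1, 0, 7, 2, 15).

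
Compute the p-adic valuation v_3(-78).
v_3(-78) = 1

v_3(n) is the largest exponent k such that 3^k divides n. Factor out: -78 = -3^1 · 26. (Sign doesn't affect v_p.) So v_3(-78) = 1.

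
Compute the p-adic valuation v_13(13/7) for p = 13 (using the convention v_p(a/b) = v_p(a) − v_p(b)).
v_13(13/7) = 1

Factor powers of 13 from the numerator and denominator of the reduced fraction: 13 = 13^1 · 1 and 7 = 13^0 · 7. Apply v_p(a/b) = v_p(a) − v_p(b): v_13(13/7) = 1 − 0 = 1.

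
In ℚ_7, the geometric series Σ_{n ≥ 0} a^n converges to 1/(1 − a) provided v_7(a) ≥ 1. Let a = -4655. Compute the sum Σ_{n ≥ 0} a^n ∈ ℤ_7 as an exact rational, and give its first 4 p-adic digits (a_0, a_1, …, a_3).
Σ a^n = 1/(1 − a) = 1/4656;  first 4 digits = (1, 0, 3, 0)

v_7(a) = 2 ≥ 1, so the series converges in ℤ_7 to 1/(1 − a) = 1/(1 − (-4655)) = 1/4656. Expand this rational in ℤ_7: compute digits iteratively via d_i = x_i mod 7, x_{i+1} = (x_i − d_i)/7. The first 4 digits are (1, 0, 3, 0).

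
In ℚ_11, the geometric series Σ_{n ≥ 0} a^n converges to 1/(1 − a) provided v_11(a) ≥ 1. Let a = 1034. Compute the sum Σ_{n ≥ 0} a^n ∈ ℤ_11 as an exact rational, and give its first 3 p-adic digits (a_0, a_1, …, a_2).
Σ a^n = 1/(1 − a) = -1/1033;  first 3 digits = (1, 6, 0)

v_11(a) = 1 ≥ 1, so the series converges in ℤ_11 to 1/(1 − a) = 1/(1 − 1034) = -1/1033. Expand this rational in ℤ_11: compute digits iteratively via d_i = x_i mod 11, x_{i+1} = (x_i − d_i)/11. The first 3 digits are (1, 6, 0).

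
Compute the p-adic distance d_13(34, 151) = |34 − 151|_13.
d_13(34, 151) = 1/13

Step 1 — x − y = 34 − 151 = -117. Step 2 — v_13(-117) = 1 (factor: -117 = −(13^1 · 9); the sign does not affect v_p). Step 3 — |x − y|_13 = 13^{-1} = 1/13.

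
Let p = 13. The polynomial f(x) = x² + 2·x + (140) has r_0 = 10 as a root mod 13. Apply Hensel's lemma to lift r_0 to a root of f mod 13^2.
r_1 = 75 (mod 169)

Hensel: r_{i+1} = r_i − f(r_i)·(f′(r_i))^{-1} mod 13^{i+2}, f′(x) = 2x + 2. Iterate:
  r_0 = 10 (mod 13)
  r_1 = 75 (mod 169)
Final: r = 75 satisfies f(r) ≡ 0 mod 13^2.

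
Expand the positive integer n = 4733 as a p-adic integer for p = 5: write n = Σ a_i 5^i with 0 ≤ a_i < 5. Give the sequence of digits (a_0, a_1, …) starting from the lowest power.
(a_0, a_1, …) = (3, 1, 4, 2, 2, 1)

Repeated division by 5 gives the digits low-to-high: 4733 = 3 + 1·5^1 + 4·5^2 + 2·5^3 + 2·5^4 + 1·5^5. Digit sequence: (3, 1, 4, 2, 2, 1).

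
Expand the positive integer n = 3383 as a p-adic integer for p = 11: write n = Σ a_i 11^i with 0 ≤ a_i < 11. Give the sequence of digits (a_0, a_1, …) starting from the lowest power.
(a_0, a_1, …) = (6, 10, 5, 2)

Repeated division by 11 gives the digits low-to-high: 3383 = 6 + 10·11^1 + 5·11^2 + 2·11^3. Digit sequence: (6, 10, 5, 2).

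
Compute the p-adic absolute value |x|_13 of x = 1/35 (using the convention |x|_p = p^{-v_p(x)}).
|1/35|_13 = 1

Step 1 — compute v_13(x) by factoring powers of 13 out of the numerator and denominator: v_13(1/35) = 0. Step 2 — apply |x|_p = p^{-v_p(x)} = 13^{0} = 1.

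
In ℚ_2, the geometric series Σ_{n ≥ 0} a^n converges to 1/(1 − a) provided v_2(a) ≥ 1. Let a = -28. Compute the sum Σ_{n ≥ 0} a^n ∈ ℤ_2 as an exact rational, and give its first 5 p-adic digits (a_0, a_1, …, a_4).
Σ a^n = 1/(1 − a) = 1/29;  first 5 digits = (1, 0, 1, 0, 1)

v_2(a) = 2 ≥ 1, so the series converges in ℤ_2 to 1/(1 − a) = 1/(1 − (-28)) = 1/29. Expand this rational in ℤ_2: compute digits iteratively via d_i = x_i mod 2, x_{i+1} = (x_i − d_i)/2. The first 5 digits are (1, 0, 1, 0, 1).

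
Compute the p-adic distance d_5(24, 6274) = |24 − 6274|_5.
d_5(24, 6274) = 1/3125

Step 1 — x − y = 24 − 6274 = -6250. Step 2 — v_5(-6250) = 5 (factor: -6250 = −(5^5 · 2); the sign does not affect v_p). Step 3 — |x − y|_5 = 5^{-5} = 1/3125.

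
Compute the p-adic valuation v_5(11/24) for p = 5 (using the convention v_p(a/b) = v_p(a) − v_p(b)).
v_5(11/24) = 0

Factor powers of 5 from the numerator and denominator of the reduced fraction: 11 = 5^0 · 11 and 24 = 5^0 · 24. Apply v_p(a/b) = v_p(a) − v_p(b): v_5(11/24) = 0 − 0 = 0.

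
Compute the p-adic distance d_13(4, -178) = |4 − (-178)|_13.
d_13(4, -178) = 1/13

Step 1 — x − y = 4 − (-178) = 182. Step 2 — v_13(182) = 1 (factor: 182 = (13^1 · 14); the sign does not affect v_p). Step 3 — |x − y|_13 = 13^{-1} = 1/13.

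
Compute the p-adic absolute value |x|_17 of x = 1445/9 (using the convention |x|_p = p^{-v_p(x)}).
|1445/9|_17 = 1/289

Step 1 — compute v_17(x) by factoring powers of 17 out of the numerator and denominator: v_17(1445/9) = 2. Step 2 — apply |x|_p = p^{-v_p(x)} = 17^{-2} = 1/289.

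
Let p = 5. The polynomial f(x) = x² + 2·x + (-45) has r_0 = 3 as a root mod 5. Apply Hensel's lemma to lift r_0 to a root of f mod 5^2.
r_1 = 13 (mod 25)

Hensel: r_{i+1} = r_i − f(r_i)·(f′(r_i))^{-1} mod 5^{i+2}, f′(x) = 2x + 2. Iterate:
  r_0 = 3 (mod 5)
  r_1 = 13 (mod 25)
Final: r = 13 satisfies f(r) ≡ 0 mod 5^2.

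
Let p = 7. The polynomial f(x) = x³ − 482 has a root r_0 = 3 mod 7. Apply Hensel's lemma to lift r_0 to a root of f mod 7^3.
r_2 = 234 (mod 343)

Hensel: r_{i+1} = r_i − f(r_i)/f′(r_i) mod 7^{i+2}, where f′(x) = 3x². Iterate:
  r_0 = 3 (mod 7)
  r_1 = 38 (mod 49)
  r_2 = 234 (mod 343)
Final: r = 234 with f(r) ≡ 0 mod 7^3.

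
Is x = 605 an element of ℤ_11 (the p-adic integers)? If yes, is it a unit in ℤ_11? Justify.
x ∈ ℤ_11 but not a unit; v_11(x) = 2 > 0

ℤ_11 = {x ∈ ℚ_11 : v_11(x) ≥ 0} and ℤ_11^× = {x ∈ ℤ_11 : v_11(x) = 0}. Here v_11(605) = v_11(num) − v_11(den) = 2; compare against these criteria.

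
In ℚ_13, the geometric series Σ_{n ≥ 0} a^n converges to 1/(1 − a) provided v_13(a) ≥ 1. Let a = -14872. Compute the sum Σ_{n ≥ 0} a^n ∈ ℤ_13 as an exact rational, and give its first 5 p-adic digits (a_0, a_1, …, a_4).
Σ a^n = 1/(1 − a) = 1/14873;  first 5 digits = (1, 0, 3, 6, 8)

v_13(a) = 2 ≥ 1, so the series converges in ℤ_13 to 1/(1 − a) = 1/(1 − (-14872)) = 1/14873. Expand this rational in ℤ_13: compute digits iteratively via d_i = x_i mod 13, x_{i+1} = (x_i − d_i)/13. The first 5 digits are (1, 0, 3, 6, 8).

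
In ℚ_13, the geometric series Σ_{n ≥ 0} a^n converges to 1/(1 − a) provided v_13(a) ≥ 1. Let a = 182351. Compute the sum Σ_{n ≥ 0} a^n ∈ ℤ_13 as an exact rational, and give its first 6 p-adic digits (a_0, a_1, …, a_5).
Σ a^n = 1/(1 − a) = -1/182350;  first 6 digits = (1, 0, 0, 5, 6, 0)

v_13(a) = 3 ≥ 1, so the series converges in ℤ_13 to 1/(1 − a) = 1/(1 − 182351) = -1/182350. Expand this rational in ℤ_13: compute digits iteratively via d_i = x_i mod 13, x_{i+1} = (x_i − d_i)/13. The first 6 digits are (1, 0, 0, 5, 6, 0).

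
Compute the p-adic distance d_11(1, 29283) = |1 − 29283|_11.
d_11(1, 29283) = 1/14641

Step 1 — x − y = 1 − 29283 = -29282. Step 2 — v_11(-29282) = 4 (factor: -29282 = −(11^4 · 2); the sign does not affect v_p). Step 3 — |x − y|_11 = 11^{-4} = 1/14641.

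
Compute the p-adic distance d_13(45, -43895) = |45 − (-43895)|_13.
d_13(45, -43895) = 1/2197

Step 1 — x − y = 45 − (-43895) = 43940. Step 2 — v_13(43940) = 3 (factor: 43940 = (13^3 · 20); the sign does not affect v_p). Step 3 — |x − y|_13 = 13^{-3} = 1/2197.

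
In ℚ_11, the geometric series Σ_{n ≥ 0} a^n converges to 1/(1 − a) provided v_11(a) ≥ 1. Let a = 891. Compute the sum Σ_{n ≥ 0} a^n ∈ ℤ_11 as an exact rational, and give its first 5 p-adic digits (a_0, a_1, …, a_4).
Σ a^n = 1/(1 − a) = -1/890;  first 5 digits = (1, 4, 1, 1, 3)

v_11(a) = 1 ≥ 1, so the series converges in ℤ_11 to 1/(1 − a) = 1/(1 − 891) = -1/890. Expand this rational in ℤ_11: compute digits iteratively via d_i = x_i mod 11, x_{i+1} = (x_i − d_i)/11. The first 5 digits are (1, 4, 1, 1, 3).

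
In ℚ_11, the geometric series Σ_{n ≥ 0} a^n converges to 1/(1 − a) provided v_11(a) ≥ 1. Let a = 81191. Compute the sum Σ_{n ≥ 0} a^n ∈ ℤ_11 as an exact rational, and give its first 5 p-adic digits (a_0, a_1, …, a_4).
Σ a^n = 1/(1 − a) = -1/81190;  first 5 digits = (1, 0, 0, 6, 5)

v_11(a) = 3 ≥ 1, so the series converges in ℤ_11 to 1/(1 − a) = 1/(1 − 81191) = -1/81190. Expand this rational in ℤ_11: compute digits iteratively via d_i = x_i mod 11, x_{i+1} = (x_i − d_i)/11. The first 5 digits are (1, 0, 0, 6, 5).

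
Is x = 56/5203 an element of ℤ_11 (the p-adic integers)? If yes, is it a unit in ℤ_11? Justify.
x ∉ ℤ_11 (v_11(x) = -2 < 0)

ℤ_11 = {x ∈ ℚ_11 : v_11(x) ≥ 0} and ℤ_11^× = {x ∈ ℤ_11 : v_11(x) = 0}. Here v_11(56/5203) = v_11(num) − v_11(den) = -2; compare against these criteria.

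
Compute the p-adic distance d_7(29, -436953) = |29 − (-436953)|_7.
d_7(29, -436953) = 1/16807

Step 1 — x − y = 29 − (-436953) = 436982. Step 2 — v_7(436982) = 5 (factor: 436982 = (7^5 · 26); the sign does not affect v_p). Step 3 — |x − y|_7 = 7^{-5} = 1/16807.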